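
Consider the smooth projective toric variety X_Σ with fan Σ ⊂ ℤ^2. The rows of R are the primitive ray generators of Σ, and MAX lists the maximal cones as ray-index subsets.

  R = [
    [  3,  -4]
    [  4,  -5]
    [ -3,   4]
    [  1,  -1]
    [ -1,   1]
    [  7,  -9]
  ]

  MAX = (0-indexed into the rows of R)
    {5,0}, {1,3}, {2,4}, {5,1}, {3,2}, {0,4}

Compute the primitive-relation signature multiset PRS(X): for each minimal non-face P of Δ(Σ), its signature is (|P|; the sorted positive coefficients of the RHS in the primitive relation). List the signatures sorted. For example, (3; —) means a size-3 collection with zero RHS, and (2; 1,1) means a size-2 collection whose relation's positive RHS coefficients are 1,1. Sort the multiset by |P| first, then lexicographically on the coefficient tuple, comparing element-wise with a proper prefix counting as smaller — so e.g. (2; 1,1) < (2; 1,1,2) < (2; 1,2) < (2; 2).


Minimal non-faces — 9 found among 6 rays, 6 max cones:

  P = {0,2}:  v_{0} + v_{2} = 0  so sig = (2; —)
  P = {3,4}:  v_{3} + v_{4} = 0  so sig = (2; —)
  P = {0,1}:  v_{0} + v_{1} = v_{5}  so sig = (2; 1)
  P = {0,3}:  v_{0} + v_{3} = v_{1}  so sig = (2; 1)
  P = {1,2}:  v_{1} + v_{2} = v_{3}  so sig = (2; 1)
  P = {1,4}:  v_{1} + v_{4} = v_{0}  so sig = (2; 1)
  P = {2,5}:  v_{2} + v_{5} = v_{1}  so sig = (2; 1)
  P = {3,5}:  v_{3} + v_{5} = 2·v_{1}  so sig = (2; 2)
  P = {4,5}:  v_{4} + v_{5} = 2·v_{0}  so sig = (2; 2)

Hence PRS(X_Σ) =
    |P|=2: 9 collections, coeffs (), (), (1), (1), (1), (1), (1), (2), (2)


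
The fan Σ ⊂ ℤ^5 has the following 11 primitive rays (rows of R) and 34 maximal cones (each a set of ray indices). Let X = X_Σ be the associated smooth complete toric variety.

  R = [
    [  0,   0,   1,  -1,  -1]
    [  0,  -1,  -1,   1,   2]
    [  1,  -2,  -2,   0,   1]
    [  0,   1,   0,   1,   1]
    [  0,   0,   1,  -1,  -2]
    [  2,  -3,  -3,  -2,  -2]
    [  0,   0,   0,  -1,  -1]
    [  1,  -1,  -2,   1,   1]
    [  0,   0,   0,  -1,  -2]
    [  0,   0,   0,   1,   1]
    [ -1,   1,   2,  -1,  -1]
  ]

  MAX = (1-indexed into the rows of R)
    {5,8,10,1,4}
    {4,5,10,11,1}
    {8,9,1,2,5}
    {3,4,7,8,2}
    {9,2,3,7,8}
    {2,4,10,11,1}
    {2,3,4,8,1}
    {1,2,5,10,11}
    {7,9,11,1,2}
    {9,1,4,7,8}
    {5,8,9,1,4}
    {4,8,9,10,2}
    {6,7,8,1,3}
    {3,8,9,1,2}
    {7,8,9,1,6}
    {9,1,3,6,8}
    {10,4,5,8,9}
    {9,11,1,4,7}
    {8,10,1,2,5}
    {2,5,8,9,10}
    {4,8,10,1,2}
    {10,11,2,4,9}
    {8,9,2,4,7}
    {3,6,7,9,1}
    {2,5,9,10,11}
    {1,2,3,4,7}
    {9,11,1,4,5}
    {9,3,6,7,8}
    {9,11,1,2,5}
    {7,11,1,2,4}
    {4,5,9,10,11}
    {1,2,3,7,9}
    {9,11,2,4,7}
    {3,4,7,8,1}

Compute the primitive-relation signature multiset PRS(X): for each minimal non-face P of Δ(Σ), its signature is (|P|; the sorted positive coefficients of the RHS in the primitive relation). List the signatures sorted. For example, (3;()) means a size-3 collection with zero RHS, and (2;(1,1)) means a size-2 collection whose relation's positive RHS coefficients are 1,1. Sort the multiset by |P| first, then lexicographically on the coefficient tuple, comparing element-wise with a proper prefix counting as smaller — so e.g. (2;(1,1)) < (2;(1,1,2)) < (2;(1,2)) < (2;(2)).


17 minimal non-faces of Δ(Σ) (on 11 rays):

  P={7,10}:  v_{7} + v_{10} = 0  ⟹  sig = (2;())
  P={8,11}:  v_{8} + v_{11} = 0  ⟹  sig = (2;())
  P={5,7}:  v_{5} + v_{7} = v_{1} + v_{9}  ⟹  sig = (2;(1,1))
  P={3,10}:  v_{3} + v_{10} = v_{1} + v_{2} + v_{8}  ⟹  sig = (2;(1,1,1))
  P={3,11}:  v_{3} + v_{11} = v_{1} + v_{2} + v_{7}  ⟹  sig = (2;(1,1,1))
  P={6,10}:  v_{6} + v_{10} = v_{1} + v_{3} + v_{8} + v_{9}  ⟹  sig = (2;(1,1,1,1))
  P={6,11}:  v_{6} + v_{11} = v_{1} + v_{3} + v_{7} + v_{9}  ⟹  sig = (2;(1,1,1,1))
  P={3,5}:  v_{3} + v_{5} = 2·v_{1} + v_{2} + v_{8} + v_{9}  ⟹  sig = (2;(1,1,1,2))
  P={5,6}:  v_{5} + v_{6} = 2·v_{1} + v_{3} + v_{8} + 2·v_{9}  ⟹  sig = (2;(1,1,2,2))
  P={2,6}:  v_{2} + v_{6} = 2·v_{3} + v_{9}  ⟹  sig = (2;(1,2))
  P={4,6}:  v_{4} + v_{6} = v_{1} + 2·v_{7} + 2·v_{8}  ⟹  sig = (2;(1,2,2))
  P={1,9,10}:  v_{1} + v_{9} + v_{10} = v_{5}  ⟹  sig = (3;(1))
  P={2,4,5}:  v_{2} + v_{4} + v_{5} = v_{10}  ⟹  sig = (3;(1))
  P={3,4,9}:  v_{3} + v_{4} + v_{9} = v_{7} + v_{8}  ⟹  sig = (3;(1,1))
  P={1,2,4,9}:  v_{1} + v_{2} + v_{4} + v_{9} = 0  ⟹  sig = (4;())
  P={1,2,7,8}:  v_{1} + v_{2} + v_{7} + v_{8} = v_{3}  ⟹  sig = (4;(1))
  P={1,3,7,8,9}:  v_{1} + v_{3} + v_{7} + v_{8} + v_{9} = v_{6}  ⟹  sig = (5;(1))

Signatures (|P|; sorted positive RHS coefficients), sorted:
{ (2;()) ×2,  (2;(1,1)),  (2;(1,1,1)) ×2,  (2;(1,1,1,1)) ×2,  (2;(1,1,1,2)),  (2;(1,1,2,2)),  (2;(1,2)),  (2;(1,2,2)),  (3;(1)) ×2,  (3;(1,1)),  (4;()),  (4;(1)),  (5;(1)) }


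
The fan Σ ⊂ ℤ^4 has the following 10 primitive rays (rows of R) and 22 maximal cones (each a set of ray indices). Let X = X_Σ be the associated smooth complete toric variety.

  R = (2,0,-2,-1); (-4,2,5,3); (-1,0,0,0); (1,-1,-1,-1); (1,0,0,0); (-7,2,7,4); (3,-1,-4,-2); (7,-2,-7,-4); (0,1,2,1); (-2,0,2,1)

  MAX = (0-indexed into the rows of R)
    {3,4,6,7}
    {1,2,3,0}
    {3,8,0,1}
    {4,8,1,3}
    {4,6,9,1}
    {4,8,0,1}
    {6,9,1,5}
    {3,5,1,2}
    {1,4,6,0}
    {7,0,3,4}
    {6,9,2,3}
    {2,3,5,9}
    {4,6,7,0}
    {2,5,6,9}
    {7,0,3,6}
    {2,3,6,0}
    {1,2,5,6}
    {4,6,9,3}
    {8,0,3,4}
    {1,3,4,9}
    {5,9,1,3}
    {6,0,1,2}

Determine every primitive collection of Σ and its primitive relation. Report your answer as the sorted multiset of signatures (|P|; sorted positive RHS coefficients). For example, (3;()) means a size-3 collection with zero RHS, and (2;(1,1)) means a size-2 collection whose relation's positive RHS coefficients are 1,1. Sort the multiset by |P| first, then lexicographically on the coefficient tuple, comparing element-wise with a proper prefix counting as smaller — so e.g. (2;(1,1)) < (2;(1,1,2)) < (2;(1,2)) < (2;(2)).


Minimal non-faces — 18 found among 10 rays, 22 max cones:

  P = {0,9}:  v_{0} + v_{9} = 0 ; sig = (2;())
  P = {2,4}:  v_{2} + v_{4} = 0 ; sig = (2;())
  P = {5,7}:  v_{5} + v_{7} = 0 ; sig = (2;())
  P = {0,5}:  v_{0} + v_{5} = v_{1} + v_{2} ; sig = (2;(1,1))
  P = {1,7}:  v_{1} + v_{7} = v_{0} + v_{4} ; sig = (2;(1,1))
  P = {4,5}:  v_{4} + v_{5} = v_{1} + v_{9} ; sig = (2;(1,1))
  P = {6,8}:  v_{6} + v_{8} = v_{0} + v_{4} ; sig = (2;(1,1))
  P = {2,7}:  v_{2} + v_{7} = v_{0} + v_{3} + v_{6} ; sig = (2;(1,1,1))
  P = {2,8}:  v_{2} + v_{8} = v_{0} + v_{1} + v_{3} ; sig = (2;(1,1,1))
  P = {7,9}:  v_{7} + v_{9} = v_{3} + v_{4} + v_{6} ; sig = (2;(1,1,1))
  P = {8,9}:  v_{8} + v_{9} = v_{1} + v_{3} + v_{4} ; sig = (2;(1,1,1))
  P = {5,8}:  v_{5} + v_{8} = 2·v_{1} + v_{3} ; sig = (2;(1,2))
  P = {7,8}:  v_{7} + v_{8} = 2·v_{0} + v_{3} + 2·v_{4} ; sig = (2;(1,2,2))
  P = {1,3,6}:  v_{1} + v_{3} + v_{6} = 0 ; sig = (3;())
  P = {1,2,9}:  v_{1} + v_{2} + v_{9} = v_{5} ; sig = (3;(1))
  P = {3,5,6}:  v_{3} + v_{5} + v_{6} = v_{2} + v_{9} ; sig = (3;(1,1))
  P = {0,1,3,4}:  v_{0} + v_{1} + v_{3} + v_{4} = v_{8} ; sig = (4;(1))
  P = {0,3,4,6}:  v_{0} + v_{3} + v_{4} + v_{6} = v_{7} ; sig = (4;(1))

Signatures (|P|; sorted positive RHS coefficients), sorted:
    |P|=2: 13 collections, coeffs (), (), (), (1,1), (1,1), (1,1), (1,1), (1,1,1), (1,1,1), (1,1,1), (1,1,1), (1,2), (1,2,2)
    |P|=3: 3 collections, coeffs (), (1), (1,1)
    |P|=4: 2 collections, coeffs (1), (1)


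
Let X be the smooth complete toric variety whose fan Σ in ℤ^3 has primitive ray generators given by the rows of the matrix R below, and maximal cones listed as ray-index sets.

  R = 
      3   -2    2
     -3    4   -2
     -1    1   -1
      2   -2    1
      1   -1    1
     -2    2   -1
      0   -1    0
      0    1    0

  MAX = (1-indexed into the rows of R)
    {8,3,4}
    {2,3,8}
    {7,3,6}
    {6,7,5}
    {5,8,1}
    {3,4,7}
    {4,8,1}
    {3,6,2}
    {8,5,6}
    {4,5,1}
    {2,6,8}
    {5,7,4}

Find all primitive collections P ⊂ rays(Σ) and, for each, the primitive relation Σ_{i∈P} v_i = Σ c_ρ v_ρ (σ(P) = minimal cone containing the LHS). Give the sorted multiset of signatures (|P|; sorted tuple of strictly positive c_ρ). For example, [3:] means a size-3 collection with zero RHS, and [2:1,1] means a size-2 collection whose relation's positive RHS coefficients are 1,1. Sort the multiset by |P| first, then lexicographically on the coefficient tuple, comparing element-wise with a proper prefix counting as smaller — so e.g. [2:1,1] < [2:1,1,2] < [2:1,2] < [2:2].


12 minimal non-faces of Δ(Σ) (on 8 rays):

  {3,5}:  v_{3} + v_{5} = 0  ⇒ sig = [2:]
  {4,6}:  v_{4} + v_{6} = 0  ⇒ sig = [2:]
  {7,8}:  v_{7} + v_{8} = 0  ⇒ sig = [2:]
  {1,3}:  v_{1} + v_{3} = v_{4} + v_{8}  ⇒ sig = [2:1,1]
  {1,6}:  v_{1} + v_{6} = v_{5} + v_{8}  ⇒ sig = [2:1,1]
  {1,7}:  v_{1} + v_{7} = v_{4} + v_{5}  ⇒ sig = [2:1,1]
  {2,4}:  v_{2} + v_{4} = v_{3} + v_{8}  ⇒ sig = [2:1,1]
  {2,5}:  v_{2} + v_{5} = v_{6} + v_{8}  ⇒ sig = [2:1,1]
  {2,7}:  v_{2} + v_{7} = v_{3} + v_{6}  ⇒ sig = [2:1,1]
  {1,2}:  v_{1} + v_{2} = 2·v_{8}  ⇒ sig = [2:2]
  {3,6,8}:  v_{3} + v_{6} + v_{8} = v_{2}  ⇒ sig = [3:1]
  {4,5,8}:  v_{4} + v_{5} + v_{8} = v_{1}  ⇒ sig = [3:1]

Sorted signature multiset PRS(X):
[[2:], [2:], [2:], [2:1,1], [2:1,1], [2:1,1], [2:1,1], [2:1,1], [2:1,1], [2:2], [3:1], [3:1]]


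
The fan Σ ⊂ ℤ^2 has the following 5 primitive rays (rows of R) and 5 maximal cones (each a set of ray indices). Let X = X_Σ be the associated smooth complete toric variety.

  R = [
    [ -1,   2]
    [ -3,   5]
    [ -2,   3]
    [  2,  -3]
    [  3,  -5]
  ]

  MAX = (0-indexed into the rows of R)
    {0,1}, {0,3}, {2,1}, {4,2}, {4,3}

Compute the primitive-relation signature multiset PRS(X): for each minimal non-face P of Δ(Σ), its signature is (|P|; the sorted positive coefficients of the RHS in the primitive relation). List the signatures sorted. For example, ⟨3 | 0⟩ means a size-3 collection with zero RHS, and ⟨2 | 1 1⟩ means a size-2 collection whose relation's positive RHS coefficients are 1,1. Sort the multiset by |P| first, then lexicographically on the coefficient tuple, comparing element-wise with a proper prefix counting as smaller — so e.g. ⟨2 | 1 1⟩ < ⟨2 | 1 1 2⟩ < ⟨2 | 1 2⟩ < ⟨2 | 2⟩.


5 minimal non-faces of Δ(Σ) (on 5 rays):

  P = {1,4}:  v_{1} + v_{4} = 0 — sig = ⟨2 | 0⟩
  P = {2,3}:  v_{2} + v_{3} = 0 — sig = ⟨2 | 0⟩
  P = {0,2}:  v_{0} + v_{2} = v_{1} — sig = ⟨2 | 1⟩
  P = {0,4}:  v_{0} + v_{4} = v_{3} — sig = ⟨2 | 1⟩
  P = {1,3}:  v_{1} + v_{3} = v_{0} — sig = ⟨2 | 1⟩

Hence PRS(X_Σ) =
[⟨2 | 0⟩, ⟨2 | 0⟩, ⟨2 | 1⟩, ⟨2 | 1⟩, ⟨2 | 1⟩]


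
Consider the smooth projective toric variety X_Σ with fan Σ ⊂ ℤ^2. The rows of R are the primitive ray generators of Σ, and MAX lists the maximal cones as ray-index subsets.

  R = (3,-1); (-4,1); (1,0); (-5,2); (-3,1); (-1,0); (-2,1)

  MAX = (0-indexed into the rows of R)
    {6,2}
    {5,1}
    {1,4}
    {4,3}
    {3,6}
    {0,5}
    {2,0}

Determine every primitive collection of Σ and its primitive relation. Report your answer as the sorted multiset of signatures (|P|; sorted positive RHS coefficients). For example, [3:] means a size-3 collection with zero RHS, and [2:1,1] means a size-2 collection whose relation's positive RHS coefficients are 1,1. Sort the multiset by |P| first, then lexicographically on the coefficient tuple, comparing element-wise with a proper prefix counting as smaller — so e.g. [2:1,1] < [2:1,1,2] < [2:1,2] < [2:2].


14 collections generate NE(X_Σ); each relation:

  • {0,4}:  v_{0} + v_{4} = 0 — sig = [2:]
  • {2,5}:  v_{2} + v_{5} = 0 — sig = [2:]
  • {0,1}:  v_{0} + v_{1} = v_{5} — sig = [2:1]
  • {0,3}:  v_{0} + v_{3} = v_{6} — sig = [2:1]
  • {0,6}:  v_{0} + v_{6} = v_{2} — sig = [2:1]
  • {1,2}:  v_{1} + v_{2} = v_{4} — sig = [2:1]
  • {2,4}:  v_{2} + v_{4} = v_{6} — sig = [2:1]
  • {4,5}:  v_{4} + v_{5} = v_{1} — sig = [2:1]
  • {4,6}:  v_{4} + v_{6} = v_{3} — sig = [2:1]
  • {5,6}:  v_{5} + v_{6} = v_{4} — sig = [2:1]
  • {1,6}:  v_{1} + v_{6} = 2·v_{4} — sig = [2:2]
  • {2,3}:  v_{2} + v_{3} = 2·v_{6} — sig = [2:2]
  • {3,5}:  v_{3} + v_{5} = 2·v_{4} — sig = [2:2]
  • {1,3}:  v_{1} + v_{3} = 3·v_{4} — sig = [2:3]

Signatures (|P|; sorted positive RHS coefficients), sorted:
{ [2:] ×2,  [2:1] ×8,  [2:2] ×3,  [2:3] }


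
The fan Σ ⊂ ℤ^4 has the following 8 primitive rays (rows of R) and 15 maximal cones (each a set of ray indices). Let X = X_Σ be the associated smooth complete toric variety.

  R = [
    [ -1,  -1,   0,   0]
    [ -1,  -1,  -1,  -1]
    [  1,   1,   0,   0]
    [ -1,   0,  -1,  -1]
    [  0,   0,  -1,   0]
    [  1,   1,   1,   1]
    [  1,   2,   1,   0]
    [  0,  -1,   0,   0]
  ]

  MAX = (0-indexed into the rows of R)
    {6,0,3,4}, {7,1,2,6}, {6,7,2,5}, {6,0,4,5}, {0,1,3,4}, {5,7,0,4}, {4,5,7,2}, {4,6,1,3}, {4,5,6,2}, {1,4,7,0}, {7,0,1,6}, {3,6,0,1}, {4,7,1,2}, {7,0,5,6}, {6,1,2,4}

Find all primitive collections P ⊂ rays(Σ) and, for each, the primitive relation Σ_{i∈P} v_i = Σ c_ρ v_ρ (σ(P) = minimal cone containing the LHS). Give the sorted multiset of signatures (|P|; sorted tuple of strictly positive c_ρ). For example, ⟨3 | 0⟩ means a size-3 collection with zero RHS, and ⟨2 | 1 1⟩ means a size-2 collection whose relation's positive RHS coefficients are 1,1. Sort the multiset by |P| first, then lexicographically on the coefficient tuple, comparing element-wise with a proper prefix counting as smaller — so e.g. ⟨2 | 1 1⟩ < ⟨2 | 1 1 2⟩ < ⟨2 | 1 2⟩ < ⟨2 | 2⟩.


Minimal non-faces — 7 found among 8 rays, 15 max cones:

  {0,2}:  v_{0} + v_{2} = 0  ⟹  sig = ⟨2 | 0⟩
  {1,5}:  v_{1} + v_{5} = 0  ⟹  sig = ⟨2 | 0⟩
  {3,7}:  v_{3} + v_{7} = v_{1}  ⟹  sig = ⟨2 | 1⟩
  {2,3}:  v_{2} + v_{3} = v_{1} + v_{4} + v_{6}  ⟹  sig = ⟨2 | 1 1 1⟩
  {3,5}:  v_{3} + v_{5} = v_{0} + v_{4} + v_{6}  ⟹  sig = ⟨2 | 1 1 1⟩
  {4,6,7}:  v_{4} + v_{6} + v_{7} = v_{2}  ⟹  sig = ⟨3 | 1⟩
  {0,1,4,6}:  v_{0} + v_{1} + v_{4} + v_{6} = v_{3}  ⟹  sig = ⟨4 | 1⟩

Signatures (|P|; sorted positive RHS coefficients), sorted:
{ ⟨2 | 0⟩ ×2,  ⟨2 | 1⟩,  ⟨2 | 1 1 1⟩ ×2,  ⟨3 | 1⟩,  ⟨4 | 1⟩ }


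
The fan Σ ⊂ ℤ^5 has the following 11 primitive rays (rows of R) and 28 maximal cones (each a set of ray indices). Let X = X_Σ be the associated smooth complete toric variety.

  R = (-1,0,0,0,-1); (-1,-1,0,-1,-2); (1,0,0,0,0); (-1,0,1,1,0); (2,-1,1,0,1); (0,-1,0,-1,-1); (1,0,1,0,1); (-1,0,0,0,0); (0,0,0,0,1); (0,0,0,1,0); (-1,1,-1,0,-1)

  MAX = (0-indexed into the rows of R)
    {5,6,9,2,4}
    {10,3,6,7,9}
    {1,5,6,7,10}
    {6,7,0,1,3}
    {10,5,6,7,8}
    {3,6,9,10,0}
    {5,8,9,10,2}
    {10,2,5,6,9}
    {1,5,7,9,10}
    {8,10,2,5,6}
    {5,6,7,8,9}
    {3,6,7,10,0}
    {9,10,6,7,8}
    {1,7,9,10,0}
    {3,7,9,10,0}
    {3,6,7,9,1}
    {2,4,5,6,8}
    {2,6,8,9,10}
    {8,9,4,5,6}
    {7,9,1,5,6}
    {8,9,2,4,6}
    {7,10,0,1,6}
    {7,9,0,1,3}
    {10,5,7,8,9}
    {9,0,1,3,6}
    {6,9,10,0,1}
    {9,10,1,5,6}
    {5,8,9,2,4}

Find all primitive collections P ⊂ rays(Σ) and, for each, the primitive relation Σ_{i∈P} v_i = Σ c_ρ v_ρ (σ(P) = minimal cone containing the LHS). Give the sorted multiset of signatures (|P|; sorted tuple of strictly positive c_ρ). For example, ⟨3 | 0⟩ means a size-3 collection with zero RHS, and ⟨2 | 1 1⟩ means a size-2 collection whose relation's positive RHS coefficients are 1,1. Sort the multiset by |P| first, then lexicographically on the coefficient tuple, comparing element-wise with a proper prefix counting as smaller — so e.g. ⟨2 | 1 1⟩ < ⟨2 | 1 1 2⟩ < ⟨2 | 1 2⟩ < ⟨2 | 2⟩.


20 collections generate NE(X_Σ); each relation:

  P={2,7}:  v_{2} + v_{7} = 0  so sig = ⟨2 | 0⟩
  P={0,5}:  v_{0} + v_{5} = v_{1}  so sig = ⟨2 | 1⟩
  P={0,8}:  v_{0} + v_{8} = v_{7}  so sig = ⟨2 | 1⟩
  P={4,10}:  v_{4} + v_{10} = v_{2}  so sig = ⟨2 | 1⟩
  P={1,8}:  v_{1} + v_{8} = v_{5} + v_{7}  so sig = ⟨2 | 1 1⟩
  P={0,4}:  v_{0} + v_{4} = v_{5} + v_{6} + v_{9}  so sig = ⟨2 | 1 1 1⟩
  P={2,3}:  v_{2} + v_{3} = v_{0} + v_{6} + v_{9}  so sig = ⟨2 | 1 1 1⟩
  P={0,2}:  v_{0} + v_{2} = v_{5} + v_{6} + v_{9} + v_{10}  so sig = ⟨2 | 1 1 1 1⟩
  P={3,5}:  v_{3} + v_{5} = v_{1} + v_{6} + v_{7} + v_{9}  so sig = ⟨2 | 1 1 1 1⟩
  P={4,7}:  v_{4} + v_{7} = v_{5} + v_{6} + v_{8} + v_{9}  so sig = ⟨2 | 1 1 1 1⟩
  P={1,2}:  v_{1} + v_{2} = 2·v_{5} + v_{6} + v_{9} + v_{10}  so sig = ⟨2 | 1 1 1 2⟩
  P={1,4}:  v_{1} + v_{4} = 2·v_{5} + v_{6} + v_{9}  so sig = ⟨2 | 1 1 2⟩
  P={3,8}:  v_{3} + v_{8} = v_{6} + 2·v_{7} + v_{9}  so sig = ⟨2 | 1 1 2⟩
  P={3,4}:  v_{3} + v_{4} = v_{5} + 2·v_{6} + v_{7} + 2·v_{9}  so sig = ⟨2 | 1 1 2 2⟩
  P={1,3,10}:  v_{1} + v_{3} + v_{10} = 3·v_{0}  so sig = ⟨3 | 3⟩
  P={0,6,7,9}:  v_{0} + v_{6} + v_{7} + v_{9} = v_{3}  so sig = ⟨4 | 1⟩
  P={5,6,8,9,10}:  v_{5} + v_{6} + v_{8} + v_{9} + v_{10} = 0  so sig = ⟨5 | 0⟩
  P={2,5,6,8,9}:  v_{2} + v_{5} + v_{6} + v_{8} + v_{9} = v_{4}  so sig = ⟨5 | 1⟩
  P={5,6,7,9,10}:  v_{5} + v_{6} + v_{7} + v_{9} + v_{10} = v_{0}  so sig = ⟨5 | 1⟩
  P={1,6,7,9,10}:  v_{1} + v_{6} + v_{7} + v_{9} + v_{10} = 2·v_{0}  so sig = ⟨5 | 2⟩

Signatures (|P|; sorted positive RHS coefficients), sorted:
    |P|=2: 14 collections, coeffs (), (1), (1), (1), (1,1), (1,1,1), (1,1,1), (1,1,1,1), (1,1,1,1), (1,1,1,1), (1,1,1,2), (1,1,2), (1,1,2), (1,1,2,2)
    |P|=3: 1 collection, coeffs (3)
    |P|=4: 1 collection, coeffs (1)
    |P|=5: 4 collections, coeffs (), (1), (1), (2)


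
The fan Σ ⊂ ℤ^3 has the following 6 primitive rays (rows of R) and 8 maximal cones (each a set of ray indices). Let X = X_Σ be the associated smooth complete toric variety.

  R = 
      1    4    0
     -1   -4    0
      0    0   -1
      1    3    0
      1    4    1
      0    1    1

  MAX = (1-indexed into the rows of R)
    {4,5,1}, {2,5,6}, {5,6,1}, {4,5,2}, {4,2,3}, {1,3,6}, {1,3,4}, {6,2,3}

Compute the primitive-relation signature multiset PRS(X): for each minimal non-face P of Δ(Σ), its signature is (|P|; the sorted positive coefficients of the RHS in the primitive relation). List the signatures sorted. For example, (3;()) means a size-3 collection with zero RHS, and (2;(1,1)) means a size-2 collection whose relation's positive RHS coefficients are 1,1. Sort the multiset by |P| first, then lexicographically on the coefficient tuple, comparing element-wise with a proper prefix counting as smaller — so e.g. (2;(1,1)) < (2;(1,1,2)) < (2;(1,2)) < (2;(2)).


Σ has 3 primitive collections:

  • {1,2}:  v_{1} + v_{2} = 0  ⇒ sig = (2;())
  • {3,5}:  v_{3} + v_{5} = v_{1}  ⇒ sig = (2;(1))
  • {4,6}:  v_{4} + v_{6} = v_{5}  ⇒ sig = (2;(1))

so the primitive-relation signature multiset is
[(2;()), (2;(1)), (2;(1))]


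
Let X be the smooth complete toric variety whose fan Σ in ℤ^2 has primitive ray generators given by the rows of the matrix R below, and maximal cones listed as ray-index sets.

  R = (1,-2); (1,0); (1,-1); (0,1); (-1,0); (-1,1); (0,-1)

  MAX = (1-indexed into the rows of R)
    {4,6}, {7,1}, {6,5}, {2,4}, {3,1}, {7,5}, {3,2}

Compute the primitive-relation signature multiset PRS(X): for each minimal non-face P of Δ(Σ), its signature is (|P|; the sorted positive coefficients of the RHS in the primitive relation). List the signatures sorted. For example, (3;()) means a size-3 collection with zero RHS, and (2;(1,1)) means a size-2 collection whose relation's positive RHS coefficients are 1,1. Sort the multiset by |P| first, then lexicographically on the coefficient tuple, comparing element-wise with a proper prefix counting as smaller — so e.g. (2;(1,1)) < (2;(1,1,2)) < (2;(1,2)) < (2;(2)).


Δ(Σ) — 7 vertices, 14 min non-faces:

  • {2,5}:  v_{2} + v_{5} = 0  ⇒ sig = (2;())
  • {3,6}:  v_{3} + v_{6} = 0  ⇒ sig = (2;())
  • {4,7}:  v_{4} + v_{7} = 0  ⇒ sig = (2;())
  • {1,4}:  v_{1} + v_{4} = v_{3}  ⇒ sig = (2;(1))
  • {1,6}:  v_{1} + v_{6} = v_{7}  ⇒ sig = (2;(1))
  • {2,6}:  v_{2} + v_{6} = v_{4}  ⇒ sig = (2;(1))
  • {2,7}:  v_{2} + v_{7} = v_{3}  ⇒ sig = (2;(1))
  • {3,4}:  v_{3} + v_{4} = v_{2}  ⇒ sig = (2;(1))
  • {3,5}:  v_{3} + v_{5} = v_{7}  ⇒ sig = (2;(1))
  • {3,7}:  v_{3} + v_{7} = v_{1}  ⇒ sig = (2;(1))
  • {4,5}:  v_{4} + v_{5} = v_{6}  ⇒ sig = (2;(1))
  • {6,7}:  v_{6} + v_{7} = v_{5}  ⇒ sig = (2;(1))
  • {1,2}:  v_{1} + v_{2} = 2·v_{3}  ⇒ sig = (2;(2))
  • {1,5}:  v_{1} + v_{5} = 2·v_{7}  ⇒ sig = (2;(2))

Hence PRS(X_Σ) =
    (2;())
    (2;())
    (2;())
    (2;(1))
    (2;(1))
    (2;(1))
    (2;(1))
    (2;(1))
    (2;(1))
    (2;(1))
    (2;(1))
    (2;(1))
    (2;(2))
    (2;(2))


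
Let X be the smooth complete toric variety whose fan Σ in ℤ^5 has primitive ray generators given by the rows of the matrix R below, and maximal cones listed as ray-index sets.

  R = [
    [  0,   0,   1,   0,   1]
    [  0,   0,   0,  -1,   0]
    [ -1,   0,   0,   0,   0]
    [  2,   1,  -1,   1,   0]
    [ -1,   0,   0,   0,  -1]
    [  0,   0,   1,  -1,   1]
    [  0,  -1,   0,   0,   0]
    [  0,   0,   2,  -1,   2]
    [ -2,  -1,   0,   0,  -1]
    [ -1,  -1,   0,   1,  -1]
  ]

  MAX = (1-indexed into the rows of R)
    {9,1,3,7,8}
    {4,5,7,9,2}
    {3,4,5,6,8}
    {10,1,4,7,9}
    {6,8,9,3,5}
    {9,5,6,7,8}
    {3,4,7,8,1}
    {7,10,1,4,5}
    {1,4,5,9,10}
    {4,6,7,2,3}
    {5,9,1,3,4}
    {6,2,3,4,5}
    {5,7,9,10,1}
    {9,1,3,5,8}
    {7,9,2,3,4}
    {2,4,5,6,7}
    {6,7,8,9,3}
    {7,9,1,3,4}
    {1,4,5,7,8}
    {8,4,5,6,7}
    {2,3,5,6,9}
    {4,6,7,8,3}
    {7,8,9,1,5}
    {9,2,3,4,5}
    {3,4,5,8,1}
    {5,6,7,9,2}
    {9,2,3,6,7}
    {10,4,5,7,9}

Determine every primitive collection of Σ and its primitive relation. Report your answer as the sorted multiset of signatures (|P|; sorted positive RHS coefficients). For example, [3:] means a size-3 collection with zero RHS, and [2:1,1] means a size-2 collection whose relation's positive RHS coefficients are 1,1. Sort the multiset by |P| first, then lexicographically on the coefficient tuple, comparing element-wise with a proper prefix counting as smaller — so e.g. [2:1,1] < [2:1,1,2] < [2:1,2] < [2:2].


Δ(Σ) — 10 vertices, 11 min non-faces:

  • {1,2}:  v_{1} + v_{2} = v_{6}  ⟹  sig = [2:1]
  • {1,6}:  v_{1} + v_{6} = v_{8}  ⟹  sig = [2:1]
  • {2,10}:  v_{2} + v_{10} = v_{5} + v_{7}  ⟹  sig = [2:1,1]
  • {6,10}:  v_{6} + v_{10} = v_{1} + v_{5} + v_{7}  ⟹  sig = [2:1,1,1]
  • {3,10}:  v_{3} + v_{10} = v_{1} + v_{4} + 2·v_{9}  ⟹  sig = [2:1,1,2]
  • {8,10}:  v_{8} + v_{10} = 2·v_{1} + v_{5} + v_{7}  ⟹  sig = [2:1,1,2]
  • {2,8}:  v_{2} + v_{8} = 2·v_{6}  ⟹  sig = [2:2]
  • {4,6,9}:  v_{4} + v_{6} + v_{9} = 0  ⟹  sig = [3:]
  • {3,5,7}:  v_{3} + v_{5} + v_{7} = v_{9}  ⟹  sig = [3:1]
  • {4,8,9}:  v_{4} + v_{8} + v_{9} = v_{1}  ⟹  sig = [3:1]
  • {1,4,5,7,9}:  v_{1} + v_{4} + v_{5} + v_{7} + v_{9} = v_{10}  ⟹  sig = [5:1]

Sorted signature multiset PRS(X):
[[2:1], [2:1], [2:1,1], [2:1,1,1], [2:1,1,2], [2:1,1,2], [2:2], [3:], [3:1], [3:1], [5:1]]


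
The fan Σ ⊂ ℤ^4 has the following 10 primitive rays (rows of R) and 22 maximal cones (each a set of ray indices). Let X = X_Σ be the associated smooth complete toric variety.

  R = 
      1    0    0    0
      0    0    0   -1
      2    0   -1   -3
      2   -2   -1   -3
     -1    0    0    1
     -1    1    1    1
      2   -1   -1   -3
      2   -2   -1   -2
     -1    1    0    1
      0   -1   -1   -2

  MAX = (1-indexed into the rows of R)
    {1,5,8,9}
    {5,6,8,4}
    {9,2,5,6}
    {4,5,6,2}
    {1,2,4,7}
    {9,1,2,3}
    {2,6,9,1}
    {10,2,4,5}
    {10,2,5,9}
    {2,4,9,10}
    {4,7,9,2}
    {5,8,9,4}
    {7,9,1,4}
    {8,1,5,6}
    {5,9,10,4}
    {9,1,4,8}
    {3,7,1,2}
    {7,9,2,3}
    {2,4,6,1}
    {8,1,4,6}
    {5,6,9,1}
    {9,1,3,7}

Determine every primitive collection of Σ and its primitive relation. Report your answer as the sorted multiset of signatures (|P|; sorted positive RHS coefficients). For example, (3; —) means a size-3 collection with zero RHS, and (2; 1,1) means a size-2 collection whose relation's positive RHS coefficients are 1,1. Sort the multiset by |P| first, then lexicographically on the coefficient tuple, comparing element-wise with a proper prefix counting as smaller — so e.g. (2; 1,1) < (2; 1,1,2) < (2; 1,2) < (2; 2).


Primitive collections (20):

  {2,8}:  v_{2} + v_{8} = v_{4}  ⟹  sig = (2; 1)
  {1,10}:  v_{1} + v_{10} = v_{4} + v_{9}  ⟹  sig = (2; 1,1)
  {3,5}:  v_{3} + v_{5} = v_{7} + v_{9}  ⟹  sig = (2; 1,1)
  {5,7}:  v_{5} + v_{7} = v_{4} + v_{9}  ⟹  sig = (2; 1,1)
  {3,8}:  v_{3} + v_{8} = v_{1} + v_{4} + v_{7} + v_{9}  ⟹  sig = (2; 1,1,1,1)
  {3,10}:  v_{3} + v_{10} = v_{2} + v_{4} + v_{7} + 2·v_{9}  ⟹  sig = (2; 1,1,1,2)
  {7,8}:  v_{7} + v_{8} = v_{1} + 2·v_{4} + v_{9}  ⟹  sig = (2; 1,1,2)
  {8,10}:  v_{8} + v_{10} = 2·v_{4} + v_{5} + v_{9}  ⟹  sig = (2; 1,1,2)
  {6,7}:  v_{6} + v_{7} = v_{1} + 2·v_{2}  ⟹  sig = (2; 1,2)
  {6,10}:  v_{6} + v_{10} = 2·v_{2} + v_{5}  ⟹  sig = (2; 1,2)
  {7,10}:  v_{7} + v_{10} = v_{2} + 2·v_{4} + 2·v_{9}  ⟹  sig = (2; 1,2,2)
  {3,6}:  v_{3} + v_{6} = 2·v_{1} + 3·v_{2} + v_{9}  ⟹  sig = (2; 1,2,3)
  {3,4}:  v_{3} + v_{4} = 2·v_{7}  ⟹  sig = (2; 2)
  {1,2,5}:  v_{1} + v_{2} + v_{5} = 0  ⟹  sig = (3; —)
  {6,8,9}:  v_{6} + v_{8} + v_{9} = 0  ⟹  sig = (3; —)
  {1,4,5}:  v_{1} + v_{4} + v_{5} = v_{8}  ⟹  sig = (3; 1)
  {4,6,9}:  v_{4} + v_{6} + v_{9} = v_{2}  ⟹  sig = (3; 1)
  {1,2,4,9}:  v_{1} + v_{2} + v_{4} + v_{9} = v_{7}  ⟹  sig = (4; 1)
  {1,2,7,9}:  v_{1} + v_{2} + v_{7} + v_{9} = v_{3}  ⟹  sig = (4; 1)
  {2,4,5,9}:  v_{2} + v_{4} + v_{5} + v_{9} = v_{10}  ⟹  sig = (4; 1)

Signatures (|P|; sorted positive RHS coefficients), sorted:
    |P|=2: 13 collections, coeffs (1), (1,1), (1,1), (1,1), (1,1,1,1), (1,1,1,2), (1,1,2), (1,1,2), (1,2), (1,2), (1,2,2), (1,2,3), (2)
    |P|=3: 4 collections, coeffs (), (), (1), (1)
    |P|=4: 3 collections, coeffs (1), (1), (1)


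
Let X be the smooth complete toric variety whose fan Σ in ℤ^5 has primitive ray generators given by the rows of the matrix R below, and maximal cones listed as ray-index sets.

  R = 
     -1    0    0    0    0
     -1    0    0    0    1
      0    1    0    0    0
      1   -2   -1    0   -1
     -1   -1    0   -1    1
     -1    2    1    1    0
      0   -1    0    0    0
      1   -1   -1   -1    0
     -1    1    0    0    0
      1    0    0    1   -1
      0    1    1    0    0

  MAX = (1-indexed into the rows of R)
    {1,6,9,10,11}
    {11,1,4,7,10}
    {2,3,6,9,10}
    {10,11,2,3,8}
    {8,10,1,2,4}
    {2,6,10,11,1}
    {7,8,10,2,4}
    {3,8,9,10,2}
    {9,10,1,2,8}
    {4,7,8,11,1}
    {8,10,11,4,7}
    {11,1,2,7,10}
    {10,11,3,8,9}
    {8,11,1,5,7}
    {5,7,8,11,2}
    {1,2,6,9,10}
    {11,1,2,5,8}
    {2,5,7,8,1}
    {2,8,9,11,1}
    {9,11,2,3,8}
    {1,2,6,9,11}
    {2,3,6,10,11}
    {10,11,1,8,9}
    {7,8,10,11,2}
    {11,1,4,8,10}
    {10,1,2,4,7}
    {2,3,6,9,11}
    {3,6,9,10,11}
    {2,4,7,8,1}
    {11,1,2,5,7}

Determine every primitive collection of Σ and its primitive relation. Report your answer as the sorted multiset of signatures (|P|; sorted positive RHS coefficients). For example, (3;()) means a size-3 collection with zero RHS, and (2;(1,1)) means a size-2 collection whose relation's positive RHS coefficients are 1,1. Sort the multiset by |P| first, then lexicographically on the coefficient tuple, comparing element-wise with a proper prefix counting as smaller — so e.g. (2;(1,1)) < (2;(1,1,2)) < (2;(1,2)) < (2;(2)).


The 18 primitive collections of Σ (r=11, n=5):

  • {3,7}:  v_{3} + v_{7} = 0 ; sig = (2;())
  • {1,3}:  v_{1} + v_{3} = v_{9} ; sig = (2;(1))
  • {5,10}:  v_{5} + v_{10} = v_{7} ; sig = (2;(1))
  • {6,8}:  v_{6} + v_{8} = v_{3} ; sig = (2;(1))
  • {7,9}:  v_{7} + v_{9} = v_{1} ; sig = (2;(1))
  • {4,6}:  v_{4} + v_{6} = v_{1} + v_{10} ; sig = (2;(1,1))
  • {3,4}:  v_{3} + v_{4} = v_{1} + v_{8} + v_{10} ; sig = (2;(1,1,1))
  • {5,6}:  v_{5} + v_{6} = v_{1} + v_{2} + v_{11} ; sig = (2;(1,1,1))
  • {3,5}:  v_{3} + v_{5} = v_{1} + v_{2} + v_{8} + v_{11} ; sig = (2;(1,1,1,1))
  • {6,7}:  v_{6} + v_{7} = v_{1} + v_{2} + v_{10} + v_{11} ; sig = (2;(1,1,1,1))
  • {5,9}:  v_{5} + v_{9} = 2·v_{1} + v_{2} + v_{8} + v_{11} ; sig = (2;(1,1,1,2))
  • {4,5}:  v_{4} + v_{5} = v_{1} + 2·v_{7} + v_{8} ; sig = (2;(1,1,2))
  • {4,9}:  v_{4} + v_{9} = 2·v_{1} + v_{8} + v_{10} ; sig = (2;(1,1,2))
  • {2,4,11}:  v_{2} + v_{4} + v_{11} = v_{7} ; sig = (3;(1))
  • {1,7,8,10}:  v_{1} + v_{7} + v_{8} + v_{10} = v_{4} ; sig = (4;(1))
  • {2,9,10,11}:  v_{2} + v_{9} + v_{10} + v_{11} = v_{6} ; sig = (4;(1))
  • {1,2,8,10,11}:  v_{1} + v_{2} + v_{8} + v_{10} + v_{11} = 0 ; sig = (5;())
  • {1,2,7,8,11}:  v_{1} + v_{2} + v_{7} + v_{8} + v_{11} = v_{5} ; sig = (5;(1))

Signatures (|P|; sorted positive RHS coefficients), sorted:
    |P|=2: 13 collections, coeffs (), (1), (1), (1), (1), (1,1), (1,1,1), (1,1,1), (1,1,1,1), (1,1,1,1), (1,1,1,2), (1,1,2), (1,1,2)
    |P|=3: 1 collection, coeffs (1)
    |P|=4: 2 collections, coeffs (1), (1)
    |P|=5: 2 collections, coeffs (), (1)


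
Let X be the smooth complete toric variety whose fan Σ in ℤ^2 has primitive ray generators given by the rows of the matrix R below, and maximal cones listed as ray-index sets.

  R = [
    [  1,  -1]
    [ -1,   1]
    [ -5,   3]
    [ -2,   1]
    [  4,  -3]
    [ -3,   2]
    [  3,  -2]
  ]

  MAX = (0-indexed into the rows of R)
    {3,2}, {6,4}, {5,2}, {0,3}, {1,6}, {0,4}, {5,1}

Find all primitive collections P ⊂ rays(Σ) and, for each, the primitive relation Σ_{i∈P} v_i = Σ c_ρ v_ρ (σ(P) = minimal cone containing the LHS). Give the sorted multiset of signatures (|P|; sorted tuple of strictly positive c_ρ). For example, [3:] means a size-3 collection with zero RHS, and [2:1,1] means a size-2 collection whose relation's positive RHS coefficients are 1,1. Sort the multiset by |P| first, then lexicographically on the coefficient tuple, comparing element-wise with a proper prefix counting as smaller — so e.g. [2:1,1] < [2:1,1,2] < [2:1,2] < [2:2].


Δ(Σ) — 7 vertices, 14 min non-faces:

  P = {0,1}:  v_{0} + v_{1} = 0  →  sig = [2:]
  P = {5,6}:  v_{5} + v_{6} = 0  →  sig = [2:]
  P = {0,5}:  v_{0} + v_{5} = v_{3}  →  sig = [2:1]
  P = {0,6}:  v_{0} + v_{6} = v_{4}  →  sig = [2:1]
  P = {1,3}:  v_{1} + v_{3} = v_{5}  →  sig = [2:1]
  P = {1,4}:  v_{1} + v_{4} = v_{6}  →  sig = [2:1]
  P = {2,6}:  v_{2} + v_{6} = v_{3}  →  sig = [2:1]
  P = {3,5}:  v_{3} + v_{5} = v_{2}  →  sig = [2:1]
  P = {3,6}:  v_{3} + v_{6} = v_{0}  →  sig = [2:1]
  P = {4,5}:  v_{4} + v_{5} = v_{0}  →  sig = [2:1]
  P = {2,4}:  v_{2} + v_{4} = v_{0} + v_{3}  →  sig = [2:1,1]
  P = {0,2}:  v_{0} + v_{2} = 2·v_{3}  →  sig = [2:2]
  P = {1,2}:  v_{1} + v_{2} = 2·v_{5}  →  sig = [2:2]
  P = {3,4}:  v_{3} + v_{4} = 2·v_{0}  →  sig = [2:2]

Signatures (|P|; sorted positive RHS coefficients), sorted:
    |P|=2: 14 collections, coeffs (), (), (1), (1), (1), (1), (1), (1), (1), (1), (1,1), (2), (2), (2)


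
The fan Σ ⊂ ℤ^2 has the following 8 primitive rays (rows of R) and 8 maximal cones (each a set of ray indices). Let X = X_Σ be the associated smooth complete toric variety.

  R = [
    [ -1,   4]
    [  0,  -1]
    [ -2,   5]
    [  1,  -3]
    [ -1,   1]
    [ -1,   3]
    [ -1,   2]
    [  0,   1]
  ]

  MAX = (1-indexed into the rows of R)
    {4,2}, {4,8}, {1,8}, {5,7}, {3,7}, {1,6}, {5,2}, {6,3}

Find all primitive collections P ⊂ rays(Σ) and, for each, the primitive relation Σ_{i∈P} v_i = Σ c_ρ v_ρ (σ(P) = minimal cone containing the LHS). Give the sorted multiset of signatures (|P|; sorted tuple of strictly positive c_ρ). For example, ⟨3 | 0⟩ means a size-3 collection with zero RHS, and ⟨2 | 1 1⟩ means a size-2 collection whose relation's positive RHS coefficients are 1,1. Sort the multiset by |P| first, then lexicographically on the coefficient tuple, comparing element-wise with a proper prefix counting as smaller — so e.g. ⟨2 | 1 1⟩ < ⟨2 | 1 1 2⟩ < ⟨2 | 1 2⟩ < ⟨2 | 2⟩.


Δ(Σ) — 8 vertices, 20 min non-faces:

  {2,8}:  v_{2} + v_{8} = 0  so sig = ⟨2 | 0⟩
  {4,6}:  v_{4} + v_{6} = 0  so sig = ⟨2 | 0⟩
  {1,2}:  v_{1} + v_{2} = v_{6}  so sig = ⟨2 | 1⟩
  {1,4}:  v_{1} + v_{4} = v_{8}  so sig = ⟨2 | 1⟩
  {1,5}:  v_{1} + v_{5} = v_{3}  so sig = ⟨2 | 1⟩
  {2,6}:  v_{2} + v_{6} = v_{7}  so sig = ⟨2 | 1⟩
  {2,7}:  v_{2} + v_{7} = v_{5}  so sig = ⟨2 | 1⟩
  {3,4}:  v_{3} + v_{4} = v_{7}  so sig = ⟨2 | 1⟩
  {4,7}:  v_{4} + v_{7} = v_{2}  so sig = ⟨2 | 1⟩
  {5,8}:  v_{5} + v_{8} = v_{7}  so sig = ⟨2 | 1⟩
  {6,7}:  v_{6} + v_{7} = v_{3}  so sig = ⟨2 | 1⟩
  {6,8}:  v_{6} + v_{8} = v_{1}  so sig = ⟨2 | 1⟩
  {7,8}:  v_{7} + v_{8} = v_{6}  so sig = ⟨2 | 1⟩
  {1,7}:  v_{1} + v_{7} = 2·v_{6}  so sig = ⟨2 | 2⟩
  {2,3}:  v_{2} + v_{3} = 2·v_{7}  so sig = ⟨2 | 2⟩
  {3,8}:  v_{3} + v_{8} = 2·v_{6}  so sig = ⟨2 | 2⟩
  {4,5}:  v_{4} + v_{5} = 2·v_{2}  so sig = ⟨2 | 2⟩
  {5,6}:  v_{5} + v_{6} = 2·v_{7}  so sig = ⟨2 | 2⟩
  {1,3}:  v_{1} + v_{3} = 3·v_{6}  so sig = ⟨2 | 3⟩
  {3,5}:  v_{3} + v_{5} = 3·v_{7}  so sig = ⟨2 | 3⟩

so the primitive-relation signature multiset is
    ⟨2 | 0⟩
    ⟨2 | 0⟩
    ⟨2 | 1⟩
    ⟨2 | 1⟩
    ⟨2 | 1⟩
    ⟨2 | 1⟩
    ⟨2 | 1⟩
    ⟨2 | 1⟩
    ⟨2 | 1⟩
    ⟨2 | 1⟩
    ⟨2 | 1⟩
    ⟨2 | 1⟩
    ⟨2 | 1⟩
    ⟨2 | 2⟩
    ⟨2 | 2⟩
    ⟨2 | 2⟩
    ⟨2 | 2⟩
    ⟨2 | 2⟩
    ⟨2 | 3⟩
    ⟨2 | 3⟩


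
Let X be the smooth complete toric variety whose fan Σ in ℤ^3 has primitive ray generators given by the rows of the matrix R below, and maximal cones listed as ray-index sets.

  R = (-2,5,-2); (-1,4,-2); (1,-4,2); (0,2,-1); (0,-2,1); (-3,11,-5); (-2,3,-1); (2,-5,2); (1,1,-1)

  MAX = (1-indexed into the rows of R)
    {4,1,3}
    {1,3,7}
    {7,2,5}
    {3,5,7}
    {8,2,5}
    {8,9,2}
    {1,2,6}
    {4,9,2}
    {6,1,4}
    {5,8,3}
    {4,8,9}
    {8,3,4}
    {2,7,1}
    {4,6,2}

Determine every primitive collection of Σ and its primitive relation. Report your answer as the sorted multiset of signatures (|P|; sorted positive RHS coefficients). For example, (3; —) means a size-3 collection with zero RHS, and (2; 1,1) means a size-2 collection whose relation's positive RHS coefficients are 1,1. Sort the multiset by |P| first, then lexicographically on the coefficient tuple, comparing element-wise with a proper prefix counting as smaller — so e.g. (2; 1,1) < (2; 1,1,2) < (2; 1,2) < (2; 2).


|primitive collections| = 17. Relations:

  • {1,8}:  v_{1} + v_{8} = 0 ; sig = (2; —)
  • {2,3}:  v_{2} + v_{3} = 0 ; sig = (2; —)
  • {4,5}:  v_{4} + v_{5} = 0 ; sig = (2; —)
  • {1,5}:  v_{1} + v_{5} = v_{7} ; sig = (2; 1)
  • {4,7}:  v_{4} + v_{7} = v_{1} ; sig = (2; 1)
  • {7,8}:  v_{7} + v_{8} = v_{5} ; sig = (2; 1)
  • {7,9}:  v_{7} + v_{9} = v_{2} ; sig = (2; 1)
  • {1,9}:  v_{1} + v_{9} = v_{2} + v_{4} ; sig = (2; 1,1)
  • {3,6}:  v_{3} + v_{6} = v_{1} + v_{4} ; sig = (2; 1,1)
  • {3,9}:  v_{3} + v_{9} = v_{4} + v_{8} ; sig = (2; 1,1)
  • {5,6}:  v_{5} + v_{6} = v_{1} + v_{2} ; sig = (2; 1,1)
  • {5,9}:  v_{5} + v_{9} = v_{2} + v_{8} ; sig = (2; 1,1)
  • {6,8}:  v_{6} + v_{8} = v_{2} + v_{4} ; sig = (2; 1,1)
  • {6,7}:  v_{6} + v_{7} = 2·v_{1} + v_{2} ; sig = (2; 1,2)
  • {6,9}:  v_{6} + v_{9} = 2·v_{2} + 2·v_{4} ; sig = (2; 2,2)
  • {1,2,4}:  v_{1} + v_{2} + v_{4} = v_{6} ; sig = (3; 1)
  • {2,4,8}:  v_{2} + v_{4} + v_{8} = v_{9} ; sig = (3; 1)

Hence PRS(X_Σ) =
    (2; —)
    (2; —)
    (2; —)
    (2; 1)
    (2; 1)
    (2; 1)
    (2; 1)
    (2; 1,1)
    (2; 1,1)
    (2; 1,1)
    (2; 1,1)
    (2; 1,1)
    (2; 1,1)
    (2; 1,2)
    (2; 2,2)
    (3; 1)
    (3; 1)


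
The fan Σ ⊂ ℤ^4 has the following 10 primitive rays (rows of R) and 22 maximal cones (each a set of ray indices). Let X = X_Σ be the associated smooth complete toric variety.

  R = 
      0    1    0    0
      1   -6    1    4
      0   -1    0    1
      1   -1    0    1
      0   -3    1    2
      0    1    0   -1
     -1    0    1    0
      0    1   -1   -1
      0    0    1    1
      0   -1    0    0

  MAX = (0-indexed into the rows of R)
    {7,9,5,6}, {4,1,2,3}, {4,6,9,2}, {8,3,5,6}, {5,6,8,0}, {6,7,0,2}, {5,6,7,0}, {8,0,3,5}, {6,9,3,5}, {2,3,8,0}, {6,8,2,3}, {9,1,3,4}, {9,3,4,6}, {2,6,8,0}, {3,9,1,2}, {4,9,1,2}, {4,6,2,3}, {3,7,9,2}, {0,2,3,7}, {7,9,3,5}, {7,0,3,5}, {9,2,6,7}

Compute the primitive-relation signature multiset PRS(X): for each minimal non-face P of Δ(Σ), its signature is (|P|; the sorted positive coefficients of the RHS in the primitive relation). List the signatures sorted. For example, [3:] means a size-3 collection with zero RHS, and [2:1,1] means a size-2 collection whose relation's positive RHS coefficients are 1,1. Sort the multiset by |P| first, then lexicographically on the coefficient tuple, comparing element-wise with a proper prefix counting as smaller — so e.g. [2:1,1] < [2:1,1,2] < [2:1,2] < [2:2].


17 collections generate NE(X_Σ); each relation:

  {0,9}:  v_{0} + v_{9} = 0  →  sig = [2:]
  {2,5}:  v_{2} + v_{5} = 0  →  sig = [2:]
  {7,8}:  v_{7} + v_{8} = v_{0}  →  sig = [2:1]
  {4,7}:  v_{4} + v_{7} = v_{2} + v_{9}  →  sig = [2:1,1]
  {8,9}:  v_{8} + v_{9} = v_{3} + v_{6}  →  sig = [2:1,1]
  {0,1}:  v_{0} + v_{1} = v_{2} + v_{3} + v_{4}  →  sig = [2:1,1,1]
  {0,4}:  v_{0} + v_{4} = v_{2} + v_{3} + v_{6}  →  sig = [2:1,1,1]
  {1,5}:  v_{1} + v_{5} = v_{3} + v_{4} + v_{9}  →  sig = [2:1,1,1]
  {4,5}:  v_{4} + v_{5} = v_{3} + v_{6} + v_{9}  →  sig = [2:1,1,1]
  {1,8}:  v_{1} + v_{8} = v_{2} + 2·v_{3} + v_{4} + v_{6}  →  sig = [2:1,1,1,2]
  {1,7}:  v_{1} + v_{7} = 2·v_{2} + v_{3} + 2·v_{9}  →  sig = [2:1,2,2]
  {4,8}:  v_{4} + v_{8} = v_{2} + 2·v_{3} + 2·v_{6}  →  sig = [2:1,2,2]
  {1,6}:  v_{1} + v_{6} = 2·v_{4}  →  sig = [2:2]
  {3,6,7}:  v_{3} + v_{6} + v_{7} = 0  →  sig = [3:]
  {0,3,6}:  v_{0} + v_{3} + v_{6} = v_{8}  →  sig = [3:1]
  {2,3,4,9}:  v_{2} + v_{3} + v_{4} + v_{9} = v_{1}  →  sig = [4:1]
  {2,3,6,9}:  v_{2} + v_{3} + v_{6} + v_{9} = v_{4}  →  sig = [4:1]

so the primitive-relation signature multiset is
    [2:]
    [2:]
    [2:1]
    [2:1,1]
    [2:1,1]
    [2:1,1,1]
    [2:1,1,1]
    [2:1,1,1]
    [2:1,1,1]
    [2:1,1,1,2]
    [2:1,2,2]
    [2:1,2,2]
    [2:2]
    [3:]
    [3:1]
    [4:1]
    [4:1]


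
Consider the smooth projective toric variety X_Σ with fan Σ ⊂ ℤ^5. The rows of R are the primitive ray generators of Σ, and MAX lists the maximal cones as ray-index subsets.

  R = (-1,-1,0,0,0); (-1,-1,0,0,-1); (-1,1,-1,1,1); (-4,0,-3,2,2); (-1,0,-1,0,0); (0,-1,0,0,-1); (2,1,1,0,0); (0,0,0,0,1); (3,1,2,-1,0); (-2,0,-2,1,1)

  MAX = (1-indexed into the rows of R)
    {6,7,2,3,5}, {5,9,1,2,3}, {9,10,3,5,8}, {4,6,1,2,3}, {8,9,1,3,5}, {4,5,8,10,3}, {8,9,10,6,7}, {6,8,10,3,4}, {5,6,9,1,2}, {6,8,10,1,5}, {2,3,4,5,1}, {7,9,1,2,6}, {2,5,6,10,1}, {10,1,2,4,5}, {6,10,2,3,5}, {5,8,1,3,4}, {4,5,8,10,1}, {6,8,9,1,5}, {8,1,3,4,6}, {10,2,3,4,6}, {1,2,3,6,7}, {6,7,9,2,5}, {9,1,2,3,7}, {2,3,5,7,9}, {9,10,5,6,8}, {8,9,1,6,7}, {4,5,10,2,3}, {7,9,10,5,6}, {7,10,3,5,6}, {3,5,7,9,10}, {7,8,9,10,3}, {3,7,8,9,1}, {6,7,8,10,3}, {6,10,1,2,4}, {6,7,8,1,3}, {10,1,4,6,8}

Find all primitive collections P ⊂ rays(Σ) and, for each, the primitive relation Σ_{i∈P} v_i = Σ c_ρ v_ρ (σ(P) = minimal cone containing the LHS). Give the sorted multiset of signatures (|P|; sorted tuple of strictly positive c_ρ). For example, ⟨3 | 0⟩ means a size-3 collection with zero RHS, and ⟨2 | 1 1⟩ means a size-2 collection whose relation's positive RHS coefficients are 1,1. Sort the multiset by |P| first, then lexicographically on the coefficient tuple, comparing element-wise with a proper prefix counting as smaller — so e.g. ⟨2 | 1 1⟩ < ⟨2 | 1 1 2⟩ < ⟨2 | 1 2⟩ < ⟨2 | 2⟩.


14 minimal non-faces of Δ(Σ) (on 10 rays):

  P={2,8}:  v_{2} + v_{8} = v_{1}  ⇒ sig = ⟨2 | 1⟩
  P={4,9}:  v_{4} + v_{9} = v_{3} + v_{8}  ⇒ sig = ⟨2 | 1 1⟩
  P={4,7}:  v_{4} + v_{7} = 2·v_{3} + v_{6} + v_{8}  ⇒ sig = ⟨2 | 1 1 2⟩
  P={1,5,7}:  v_{1} + v_{5} + v_{7} = 0  ⇒ sig = ⟨3 | 0⟩
  P={2,9,10}:  v_{2} + v_{9} + v_{10} = 0  ⇒ sig = ⟨3 | 0⟩
  P={1,3,10}:  v_{1} + v_{3} + v_{10} = v_{4}  ⇒ sig = ⟨3 | 1⟩
  P={1,9,10}:  v_{1} + v_{9} + v_{10} = v_{8}  ⇒ sig = ⟨3 | 1⟩
  P={3,6,9}:  v_{3} + v_{6} + v_{9} = v_{7}  ⇒ sig = ⟨3 | 1⟩
  P={2,7,10}:  v_{2} + v_{7} + v_{10} = v_{3} + v_{6}  ⇒ sig = ⟨3 | 1 1⟩
  P={5,7,8}:  v_{5} + v_{7} + v_{8} = v_{9} + v_{10}  ⇒ sig = ⟨3 | 1 1⟩
  P={1,7,10}:  v_{1} + v_{7} + v_{10} = v_{3} + v_{6} + v_{8}  ⇒ sig = ⟨3 | 1 1 1⟩
  P={4,5,6}:  v_{4} + v_{5} + v_{6} = v_{2} + 2·v_{10}  ⇒ sig = ⟨3 | 1 2⟩
  P={3,5,6,8}:  v_{3} + v_{5} + v_{6} + v_{8} = v_{10}  ⇒ sig = ⟨4 | 1⟩
  P={1,3,5,6}:  v_{1} + v_{3} + v_{5} + v_{6} = v_{2} + v_{10}  ⇒ sig = ⟨4 | 1 1⟩

so the primitive-relation signature multiset is
[⟨2 | 1⟩, ⟨2 | 1 1⟩, ⟨2 | 1 1 2⟩, ⟨3 | 0⟩, ⟨3 | 0⟩, ⟨3 | 1⟩, ⟨3 | 1⟩, ⟨3 | 1⟩, ⟨3 | 1 1⟩, ⟨3 | 1 1⟩, ⟨3 | 1 1 1⟩, ⟨3 | 1 2⟩, ⟨4 | 1⟩, ⟨4 | 1 1⟩]
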